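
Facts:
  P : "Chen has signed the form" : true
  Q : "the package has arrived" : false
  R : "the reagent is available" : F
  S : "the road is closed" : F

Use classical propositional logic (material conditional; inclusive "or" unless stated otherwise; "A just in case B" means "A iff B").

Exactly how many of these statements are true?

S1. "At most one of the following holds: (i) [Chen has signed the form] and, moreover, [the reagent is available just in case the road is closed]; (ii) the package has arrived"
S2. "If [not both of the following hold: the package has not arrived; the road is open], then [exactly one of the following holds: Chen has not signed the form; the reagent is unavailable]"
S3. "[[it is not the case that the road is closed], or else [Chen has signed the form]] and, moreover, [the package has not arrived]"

3

S1: In symbols: (P ∧ (R ↔ S)) ↑ Q

R ↔ S = F ↔ F = T
P ∧ (R ↔ S) = T ∧ T = T
(P ∧ (R ↔ S)) ↑ Q = T ↑ F = T
Thus S1 is true.

S2: In symbols: (¬Q ↑ ¬S) → (¬P ⊕ ¬R)

¬Q = ¬F = T
¬S = ¬F = T
¬Q ↑ ¬S = T ↑ T = F
¬P = ¬T = F
¬R = ¬F = T
¬P ⊕ ¬R = F ⊕ T = T
(¬Q ↑ ¬S) → (¬P ⊕ ¬R) = F → T = T
Thus S2 is true.

S3: This is (¬S ∨ P) ∧ ¬Q.

¬S = ¬F = T
¬S ∨ P = T ∨ T = T
¬Q = ¬F = T
(¬S ∨ P) ∧ ¬Q = T ∧ T = T
So S3 is true.

True statements: 3 (S1, S2, S3).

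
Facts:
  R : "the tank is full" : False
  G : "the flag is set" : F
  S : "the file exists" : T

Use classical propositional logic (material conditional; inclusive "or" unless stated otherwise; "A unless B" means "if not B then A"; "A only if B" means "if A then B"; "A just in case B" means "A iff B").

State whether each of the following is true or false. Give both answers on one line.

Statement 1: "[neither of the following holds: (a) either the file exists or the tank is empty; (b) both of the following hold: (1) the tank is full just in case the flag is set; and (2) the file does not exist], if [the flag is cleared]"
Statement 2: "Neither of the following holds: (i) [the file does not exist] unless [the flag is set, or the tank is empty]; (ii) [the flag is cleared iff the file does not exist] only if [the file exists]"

Statement 1 F / Statement 2 F

Statement 1: In symbols: ¬G → ((S ∨ ¬R) ↓ ((R ↔ G) ∧ ¬S))

¬G = ¬F = T
¬R = ¬F = T
S ∨ ¬R = T ∨ T = T
R ↔ G = F ↔ F = T
¬S = ¬T = F
(R ↔ G) ∧ ¬S = T ∧ F = F
(S ∨ ¬R) ↓ ((R ↔ G) ∧ ¬S) = T ↓ F = F
¬G → ((S ∨ ¬R) ↓ ((R ↔ G) ∧ ¬S)) = T → F = F
Thus Statement 1 is false.

Statement 2: This is (¬S ∨ (G ∨ ¬R)) ↓ ((¬G ↔ ¬S) → S).

¬S = ¬T = F
¬R = ¬F = T
G ∨ ¬R = F ∨ T = T
¬S ∨ (G ∨ ¬R) = F ∨ T = T
¬G = ¬F = T
¬S = ¬T = F
¬G ↔ ¬S = T ↔ F = F
(¬G ↔ ¬S) → S = F → T = T
(¬S ∨ (G ∨ ¬R)) ↓ ((¬G ↔ ¬S) → S) = T ↓ T = F
Hence Statement 2 is false.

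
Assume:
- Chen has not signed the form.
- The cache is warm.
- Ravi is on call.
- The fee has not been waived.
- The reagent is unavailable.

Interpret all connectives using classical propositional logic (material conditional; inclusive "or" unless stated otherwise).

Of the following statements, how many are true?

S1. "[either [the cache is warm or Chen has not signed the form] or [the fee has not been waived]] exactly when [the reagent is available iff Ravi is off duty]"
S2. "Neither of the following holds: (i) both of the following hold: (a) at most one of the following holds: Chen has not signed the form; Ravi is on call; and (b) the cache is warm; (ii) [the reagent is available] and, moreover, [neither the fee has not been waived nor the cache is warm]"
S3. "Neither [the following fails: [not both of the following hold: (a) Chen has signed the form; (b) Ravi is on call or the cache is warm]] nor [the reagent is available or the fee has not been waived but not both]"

2

Let Q = "the cache is warm" (T), S = "Chen has signed the form" (F), K = "the fee has been waived" (F), V = "the reagent is available" (F), P = "Ravi is on call" (T).

S1: Formalization: ((Q | ~S) | ~K) <-> (V <-> ~P)

~S = ~F = T
Q | ~S = T | T = T
~K = ~F = T
(Q | ~S) | ~K = T | T = T
~P = ~T = F
V <-> ~P = F <-> F = T
((Q | ~S) | ~K) <-> (V <-> ~P) = T <-> T = T
So S1 is true.

S2: Parsed as ((~S nand P) & Q) nor (V & (~K nor Q))

~S = ~F = T
~S nand P = T nand T = F
(~S nand P) & Q = F & T = F
~K = ~F = T
~K nor Q = T nor T = F
V & (~K nor Q) = F & F = F
((~S nand P) & Q) nor (V & (~K nor Q)) = F nor F = T
So S2 is true.

S3: This is ~(S nand (P | Q)) nor (V xor ~K).

P | Q = T | T = T
S nand (P | Q) = F nand T = T
~(S nand (P | Q)) = ~T = F
~K = ~F = T
V xor ~K = F xor T = T
~(S nand (P | Q)) nor (V xor ~K) = F nor T = F
Hence S3 is false.

Count: 2.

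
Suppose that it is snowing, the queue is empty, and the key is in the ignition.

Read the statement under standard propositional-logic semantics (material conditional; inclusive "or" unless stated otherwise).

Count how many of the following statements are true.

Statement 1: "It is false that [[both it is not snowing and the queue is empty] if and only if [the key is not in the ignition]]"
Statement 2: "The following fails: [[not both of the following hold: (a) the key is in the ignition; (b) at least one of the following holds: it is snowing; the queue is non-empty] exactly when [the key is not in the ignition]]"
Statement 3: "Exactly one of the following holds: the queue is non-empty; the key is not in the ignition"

Let P = "it is snowing" (T), Q = "the queue is empty" (T), R = "the key is in the ignition" (T).

Statement 1: This is ¬((¬P ∧ Q) ↔ ¬R).

¬P = ¬T = F
¬P ∧ Q = F ∧ T = F
¬R = ¬T = F
(¬P ∧ Q) ↔ ¬R = F ↔ F = T
¬((¬P ∧ Q) ↔ ¬R) = ¬T = F
Thus Statement 1 is false.

Statement 2: In symbols: ¬((R ↑ (P ∨ ¬Q)) ↔ ¬R)

¬Q = ¬T = F
P ∨ ¬Q = T ∨ F = T
R ↑ (P ∨ ¬Q) = T ↑ T = F
¬R = ¬T = F
(R ↑ (P ∨ ¬Q)) ↔ ¬R = F ↔ F = T
¬((R ↑ (P ∨ ¬Q)) ↔ ¬R) = ¬T = F
Hence Statement 2 is false.

Statement 3: Formalization: ¬Q ⊕ ¬R

¬Q = ¬T = F
¬R = ¬T = F
¬Q ⊕ ¬R = F ⊕ F = F
Hence Statement 3 is false.

Count: 0.

0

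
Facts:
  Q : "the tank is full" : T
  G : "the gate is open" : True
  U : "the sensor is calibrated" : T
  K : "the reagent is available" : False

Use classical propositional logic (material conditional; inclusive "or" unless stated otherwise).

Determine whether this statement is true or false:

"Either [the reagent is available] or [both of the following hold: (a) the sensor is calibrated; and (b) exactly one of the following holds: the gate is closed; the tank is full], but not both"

This is K ⊕ (U ∧ (¬G ⊕ Q)).

¬G = ¬T = F
¬G ⊕ Q = F ⊕ T = T
U ∧ (¬G ⊕ Q) = T ∧ T = T
K ⊕ (U ∧ (¬G ⊕ Q)) = F ⊕ T = T

True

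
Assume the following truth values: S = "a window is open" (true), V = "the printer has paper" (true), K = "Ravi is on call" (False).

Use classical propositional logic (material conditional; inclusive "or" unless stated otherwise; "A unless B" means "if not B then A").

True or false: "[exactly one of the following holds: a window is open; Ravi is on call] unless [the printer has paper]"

Values: S=T, K=F, V=T.
In symbols: (S ⊕ K) ∨ V

S ⊕ K = T ⊕ F = T
(S ⊕ K) ∨ V = T ∨ T = T

true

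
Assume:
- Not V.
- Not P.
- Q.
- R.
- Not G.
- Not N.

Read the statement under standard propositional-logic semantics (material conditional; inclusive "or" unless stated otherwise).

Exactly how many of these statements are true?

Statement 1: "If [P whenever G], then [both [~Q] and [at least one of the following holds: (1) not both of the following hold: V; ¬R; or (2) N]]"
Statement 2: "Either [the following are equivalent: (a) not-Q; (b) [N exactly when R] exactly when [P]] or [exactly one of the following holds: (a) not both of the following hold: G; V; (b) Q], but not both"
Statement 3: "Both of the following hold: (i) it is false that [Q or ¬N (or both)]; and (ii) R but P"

0

Statement 1: This is (G -> P) -> (not Q and ((V nand not R) or N)).

G -> P = False -> False = True
not Q = not True = False
not R = not True = False
V nand not R = False nand False = True
(V nand not R) or N = True or False = True
not Q and ((V nand not R) or N) = False and True = False
(G -> P) -> (not Q and ((V nand not R) or N)) = True -> False = False
So Statement 1 is false.

Statement 2: In symbols: (not Q iff ((N iff R) iff P)) xor ((G nand V) xor Q)

not Q = not True = False
N iff R = False iff True = False
(N iff R) iff P = False iff False = True
not Q iff ((N iff R) iff P) = False iff True = False
G nand V = False nand False = True
(G nand V) xor Q = True xor True = False
(not Q iff ((N iff R) iff P)) xor ((G nand V) xor Q) = False xor False = False
So Statement 2 is false.

Statement 3: In symbols: not (Q or not N) and (R and P)

not N = not False = True
Q or not N = True or True = True
not (Q or not N) = not True = False
R and P = True and False = False
not (Q or not N) and (R and P) = False and False = False
So Statement 3 is false.

Count: 0.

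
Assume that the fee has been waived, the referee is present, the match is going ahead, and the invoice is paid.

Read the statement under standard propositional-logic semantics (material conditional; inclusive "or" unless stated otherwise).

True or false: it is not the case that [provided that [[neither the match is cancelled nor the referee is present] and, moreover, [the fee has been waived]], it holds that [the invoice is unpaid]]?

false

Let K = "the match is cancelled" (F), H = "the referee is present" (T), W = "the fee has been waived" (T), V = "the invoice is paid" (T).
In symbols: ¬(((K ↓ H) ∧ W) → ¬V)

K ↓ H = F ↓ T = F
(K ↓ H) ∧ W = F ∧ T = F
¬V = ¬T = F
((K ↓ H) ∧ W) → ¬V = F → F = T
¬(((K ↓ H) ∧ W) → ¬V) = ¬T = F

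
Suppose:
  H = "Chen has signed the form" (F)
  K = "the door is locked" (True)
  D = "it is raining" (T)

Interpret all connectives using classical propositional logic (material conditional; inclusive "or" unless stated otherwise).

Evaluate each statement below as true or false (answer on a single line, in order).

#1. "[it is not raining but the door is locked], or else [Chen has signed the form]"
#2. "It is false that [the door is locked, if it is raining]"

#1: Parsed as (not D and K) or H

not D = not True = False
not D and K = False and True = False
(not D and K) or H = False or False = False
Thus #1 is false.

#2: In symbols: not (D -> K)

D -> K = True -> True = True
not (D -> K) = not True = False
So #2 is false.

#1 False / #2 False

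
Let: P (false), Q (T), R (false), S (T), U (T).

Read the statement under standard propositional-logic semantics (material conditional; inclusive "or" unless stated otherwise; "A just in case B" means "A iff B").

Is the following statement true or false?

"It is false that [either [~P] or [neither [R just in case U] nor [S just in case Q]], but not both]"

The statement is false.

Values: P=F, R=F, U=T, S=T, Q=T.
This is ~(~P xor ((R <-> U) nor (S <-> Q))).

~P = ~F = T
R <-> U = F <-> T = F
S <-> Q = T <-> T = T
(R <-> U) nor (S <-> Q) = F nor T = F
~P xor ((R <-> U) nor (S <-> Q)) = T xor F = T
~(~P xor ((R <-> U) nor (S <-> Q))) = ~T = F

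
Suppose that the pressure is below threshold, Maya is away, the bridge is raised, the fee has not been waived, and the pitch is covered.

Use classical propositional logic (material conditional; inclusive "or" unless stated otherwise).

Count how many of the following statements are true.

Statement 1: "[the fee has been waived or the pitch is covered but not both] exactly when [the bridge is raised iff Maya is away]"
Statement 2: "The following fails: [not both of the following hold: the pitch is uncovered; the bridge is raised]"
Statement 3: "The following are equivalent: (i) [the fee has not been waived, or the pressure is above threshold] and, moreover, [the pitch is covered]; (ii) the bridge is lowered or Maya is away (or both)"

2

Let S = "the fee has been waived" (False), U = "the pitch is covered" (True), R = "the bridge is raised" (True), Q = "Maya is at home" (False), P = "the pressure is above threshold" (False).

Statement 1: This is (S xor U) iff (R iff not Q).

S xor U = False xor True = True
not Q = not False = True
R iff not Q = True iff True = True
(S xor U) iff (R iff not Q) = True iff True = True
Thus Statement 1 is true.

Statement 2: In symbols: not (not U nand R)

not U = not True = False
not U nand R = False nand True = True
not (not U nand R) = not True = False
Thus Statement 2 is false.

Statement 3: Formalization: ((not S or P) and U) iff (not R or not Q)

not S = not False = True
not S or P = True or False = True
(not S or P) and U = True and True = True
not R = not True = False
not Q = not False = True
not R or not Q = False or True = True
((not S or P) and U) iff (not R or not Q) = True iff True = True
Thus Statement 3 is true.

True statements: 2.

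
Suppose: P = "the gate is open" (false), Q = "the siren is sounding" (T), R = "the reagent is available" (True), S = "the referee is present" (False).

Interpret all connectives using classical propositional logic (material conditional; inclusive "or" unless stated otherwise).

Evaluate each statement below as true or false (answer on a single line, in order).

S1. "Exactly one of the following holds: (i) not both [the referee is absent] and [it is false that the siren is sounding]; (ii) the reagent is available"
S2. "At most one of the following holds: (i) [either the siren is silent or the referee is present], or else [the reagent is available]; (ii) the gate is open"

S1 false / S2 true

S1: Parsed as (not S nand not Q) xor R

not S = not False = True
not Q = not True = False
not S nand not Q = True nand False = True
(not S nand not Q) xor R = True xor True = False
So S1 is false.

S2: In symbols: ((not Q or S) or R) nand P

not Q = not True = False
not Q or S = False or False = False
(not Q or S) or R = False or True = True
((not Q or S) or R) nand P = True nand False = True
Hence S2 is true.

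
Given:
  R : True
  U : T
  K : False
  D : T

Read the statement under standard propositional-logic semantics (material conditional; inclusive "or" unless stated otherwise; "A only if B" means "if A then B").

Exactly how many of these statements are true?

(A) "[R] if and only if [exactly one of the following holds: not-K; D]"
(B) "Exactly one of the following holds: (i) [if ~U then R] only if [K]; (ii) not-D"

0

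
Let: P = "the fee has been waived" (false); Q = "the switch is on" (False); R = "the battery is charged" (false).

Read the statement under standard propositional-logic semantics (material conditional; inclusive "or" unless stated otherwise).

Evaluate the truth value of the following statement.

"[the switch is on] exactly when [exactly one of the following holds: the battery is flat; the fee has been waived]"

False.

This is Q ↔ (¬R ⊕ P).

¬R = ¬F = T
¬R ⊕ P = T ⊕ F = T
Q ↔ (¬R ⊕ P) = F ↔ T = F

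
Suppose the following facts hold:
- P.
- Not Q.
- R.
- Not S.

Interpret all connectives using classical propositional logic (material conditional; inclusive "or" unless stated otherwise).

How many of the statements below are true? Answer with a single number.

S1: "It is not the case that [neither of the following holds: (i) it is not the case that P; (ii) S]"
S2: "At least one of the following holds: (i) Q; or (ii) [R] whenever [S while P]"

1

S1: This is ~(~P nor S).

~P = ~T = F
~P nor S = F nor F = T
~(~P nor S) = ~T = F
So S1 is false.

S2: In symbols: Q | ((S & P) -> R)

S & P = F & T = F
(S & P) -> R = F -> T = T
Q | ((S & P) -> R) = F | T = T
Thus S2 is true.

True statements: 1.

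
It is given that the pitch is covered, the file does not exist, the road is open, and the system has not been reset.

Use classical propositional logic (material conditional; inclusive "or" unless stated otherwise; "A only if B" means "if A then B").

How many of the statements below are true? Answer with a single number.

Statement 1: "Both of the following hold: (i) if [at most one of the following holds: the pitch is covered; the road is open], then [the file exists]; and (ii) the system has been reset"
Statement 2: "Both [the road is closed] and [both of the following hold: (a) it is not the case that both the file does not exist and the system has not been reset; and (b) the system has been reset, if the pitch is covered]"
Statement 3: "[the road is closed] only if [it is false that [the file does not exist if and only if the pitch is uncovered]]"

Let U = "the pitch is covered" (T), P = "the road is closed" (F), M = "the file exists" (F), K = "the system has been reset" (F).

Statement 1: Parsed as ((U nand ~P) -> M) & K

~P = ~F = T
U nand ~P = T nand T = F
(U nand ~P) -> M = F -> F = T
((U nand ~P) -> M) & K = T & F = F
So Statement 1 is false.

Statement 2: In symbols: P & ((~M nand ~K) & (U -> K))

~M = ~F = T
~K = ~F = T
~M nand ~K = T nand T = F
U -> K = T -> F = F
(~M nand ~K) & (U -> K) = F & F = F
P & ((~M nand ~K) & (U -> K)) = F & F = F
Hence Statement 2 is false.

Statement 3: Formalization: P -> ~(~M <-> ~U)

~M = ~F = T
~U = ~T = F
~M <-> ~U = T <-> F = F
~(~M <-> ~U) = ~F = T
P -> ~(~M <-> ~U) = F -> T = T
So Statement 3 is true.

1 of the 3 statements is true (Statement 3).

1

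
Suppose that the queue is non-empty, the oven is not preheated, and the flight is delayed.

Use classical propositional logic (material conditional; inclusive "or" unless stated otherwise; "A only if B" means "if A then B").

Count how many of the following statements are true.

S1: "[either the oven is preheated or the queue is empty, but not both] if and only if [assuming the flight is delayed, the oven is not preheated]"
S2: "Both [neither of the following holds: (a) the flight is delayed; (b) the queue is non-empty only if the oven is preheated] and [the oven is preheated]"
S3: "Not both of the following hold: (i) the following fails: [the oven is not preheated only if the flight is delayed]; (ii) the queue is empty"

Let Q = "the oven is preheated" (F), P = "the queue is empty" (F), R = "the flight is delayed" (T).

S1: Formalization: (Q ⊕ P) ↔ (R → ¬Q)

Q ⊕ P = F ⊕ F = F
¬Q = ¬F = T
R → ¬Q = T → T = T
(Q ⊕ P) ↔ (R → ¬Q) = F ↔ T = F
Hence S1 is false.

S2: This is (R ↓ (¬P → Q)) ∧ Q.

¬P = ¬F = T
¬P → Q = T → F = F
R ↓ (¬P → Q) = T ↓ F = F
(R ↓ (¬P → Q)) ∧ Q = F ∧ F = F
Thus S2 is false.

S3: In symbols: ¬(¬Q → R) ↑ P

¬Q = ¬F = T
¬Q → R = T → T = T
¬(¬Q → R) = ¬T = F
¬(¬Q → R) ↑ P = F ↑ F = T
So S3 is true.

Count: 1.

1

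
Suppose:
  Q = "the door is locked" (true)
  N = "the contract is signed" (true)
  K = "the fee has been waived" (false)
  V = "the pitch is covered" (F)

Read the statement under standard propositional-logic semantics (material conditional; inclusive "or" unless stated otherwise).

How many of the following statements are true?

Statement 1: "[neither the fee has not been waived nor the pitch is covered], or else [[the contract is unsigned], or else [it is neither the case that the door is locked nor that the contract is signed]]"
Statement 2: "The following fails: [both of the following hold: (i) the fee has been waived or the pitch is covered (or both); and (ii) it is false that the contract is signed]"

1

Statement 1: This is (~K nor V) | (~N | (Q nor N)).

~K = ~F = T
~K nor V = T nor F = F
~N = ~T = F
Q nor N = T nor T = F
~N | (Q nor N) = F | F = F
(~K nor V) | (~N | (Q nor N)) = F | F = F
So Statement 1 is false.

Statement 2: This is ~((K | V) & ~N).

K | V = F | F = F
~N = ~T = F
(K | V) & ~N = F & F = F
~((K | V) & ~N) = ~F = T
Thus Statement 2 is true.

True statements: 1 (Statement 2).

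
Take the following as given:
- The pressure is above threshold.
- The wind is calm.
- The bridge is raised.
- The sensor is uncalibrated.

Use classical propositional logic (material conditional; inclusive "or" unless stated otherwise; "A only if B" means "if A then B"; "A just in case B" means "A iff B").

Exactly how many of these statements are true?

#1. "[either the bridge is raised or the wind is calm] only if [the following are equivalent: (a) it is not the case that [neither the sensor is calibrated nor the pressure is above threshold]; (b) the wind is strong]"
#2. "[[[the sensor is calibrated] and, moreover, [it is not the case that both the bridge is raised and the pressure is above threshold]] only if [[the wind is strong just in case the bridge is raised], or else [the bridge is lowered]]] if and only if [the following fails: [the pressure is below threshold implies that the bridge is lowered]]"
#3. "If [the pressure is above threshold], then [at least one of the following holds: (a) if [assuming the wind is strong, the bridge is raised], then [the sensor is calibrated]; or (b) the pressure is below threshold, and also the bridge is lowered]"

Let R = "the bridge is raised" (True), Q = "the wind is strong" (False), S = "the sensor is calibrated" (False), P = "the pressure is above threshold" (True).

#1: In symbols: (R or not Q) -> (not (S nor P) iff Q)

not Q = not False = True
R or not Q = True or True = True
S nor P = False nor True = False
not (S nor P) = not False = True
not (S nor P) iff Q = True iff False = False
(R or not Q) -> (not (S nor P) iff Q) = True -> False = False
Hence #1 is false.

#2: Formalization: ((S and (R nand P)) -> ((Q iff R) or not R)) iff not (not P -> not R)

R nand P = True nand True = False
S and (R nand P) = False and False = False
Q iff R = False iff True = False
not R = not True = False
(Q iff R) or not R = False or False = False
(S and (R nand P)) -> ((Q iff R) or not R) = False -> False = True
not P = not True = False
not R = not True = False
not P -> not R = False -> False = True
not (not P -> not R) = not True = False
((S and (R nand P)) -> ((Q iff R) or not R)) iff not (not P -> not R) = True iff False = False
Hence #2 is false.

#3: Parsed as P -> (((Q -> R) -> S) or (not P and not R))

Q -> R = False -> True = True
(Q -> R) -> S = True -> False = False
not P = not True = False
not R = not True = False
not P and not R = False and False = False
((Q -> R) -> S) or (not P and not R) = False or False = False
P -> (((Q -> R) -> S) or (not P and not R)) = True -> False = False
Thus #3 is false.

0 of the 3 statements are true (none).

0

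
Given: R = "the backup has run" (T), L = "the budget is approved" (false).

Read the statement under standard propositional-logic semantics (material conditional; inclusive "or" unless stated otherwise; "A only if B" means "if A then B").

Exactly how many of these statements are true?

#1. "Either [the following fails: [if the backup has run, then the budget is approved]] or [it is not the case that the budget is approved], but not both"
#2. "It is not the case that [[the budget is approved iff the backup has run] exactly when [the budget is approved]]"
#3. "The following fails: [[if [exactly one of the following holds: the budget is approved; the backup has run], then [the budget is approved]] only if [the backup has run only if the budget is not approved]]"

#1: This is not (R -> L) xor not L.

R -> L = True -> False = False
not (R -> L) = not False = True
not L = not False = True
not (R -> L) xor not L = True xor True = False
Thus #1 is false.

#2: In symbols: not ((L iff R) iff L)

L iff R = False iff True = False
(L iff R) iff L = False iff False = True
not ((L iff R) iff L) = not True = False
So #2 is false.

#3: In symbols: not (((L xor R) -> L) -> (R -> not L))

L xor R = False xor True = True
(L xor R) -> L = True -> False = False
not L = not False = True
R -> not L = True -> True = True
((L xor R) -> L) -> (R -> not L) = False -> True = True
not (((L xor R) -> L) -> (R -> not L)) = not True = False
Thus #3 is false.

0 of the 3 statements are true (none).

0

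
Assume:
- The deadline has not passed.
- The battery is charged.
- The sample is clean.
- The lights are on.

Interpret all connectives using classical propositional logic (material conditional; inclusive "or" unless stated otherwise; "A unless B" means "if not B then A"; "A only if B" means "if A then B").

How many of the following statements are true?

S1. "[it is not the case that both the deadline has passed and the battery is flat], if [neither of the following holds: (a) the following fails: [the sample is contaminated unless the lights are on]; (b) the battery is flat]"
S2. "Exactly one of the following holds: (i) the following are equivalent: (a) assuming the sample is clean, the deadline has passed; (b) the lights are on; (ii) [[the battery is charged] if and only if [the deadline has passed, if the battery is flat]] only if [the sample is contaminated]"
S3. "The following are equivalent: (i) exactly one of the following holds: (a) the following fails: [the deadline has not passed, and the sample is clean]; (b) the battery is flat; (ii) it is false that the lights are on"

2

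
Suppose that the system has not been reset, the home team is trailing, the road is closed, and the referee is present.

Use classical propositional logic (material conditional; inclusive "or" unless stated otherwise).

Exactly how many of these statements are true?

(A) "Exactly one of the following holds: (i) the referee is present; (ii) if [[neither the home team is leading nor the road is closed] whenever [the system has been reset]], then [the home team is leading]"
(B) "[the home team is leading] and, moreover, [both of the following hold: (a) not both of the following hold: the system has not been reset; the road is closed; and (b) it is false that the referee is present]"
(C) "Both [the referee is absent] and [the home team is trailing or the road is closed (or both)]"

1

Let Q = "the referee is present" (T), M = "the system has been reset" (F), W = "the home team is leading" (F), G = "the road is closed" (T).

(A): Formalization: Q xor ((M -> (W nor G)) -> W)

W nor G = F nor T = F
M -> (W nor G) = F -> F = T
(M -> (W nor G)) -> W = T -> F = F
Q xor ((M -> (W nor G)) -> W) = T xor F = T
Hence (A) is true.

(B): In symbols: W & ((~M nand G) & ~Q)

~M = ~F = T
~M nand G = T nand T = F
~Q = ~T = F
(~M nand G) & ~Q = F & F = F
W & ((~M nand G) & ~Q) = F & F = F
So (B) is false.

(C): Parsed as ~Q & (~W | G)

~Q = ~T = F
~W = ~F = T
~W | G = T | T = T
~Q & (~W | G) = F & T = F
Thus (C) is false.

Count: 1.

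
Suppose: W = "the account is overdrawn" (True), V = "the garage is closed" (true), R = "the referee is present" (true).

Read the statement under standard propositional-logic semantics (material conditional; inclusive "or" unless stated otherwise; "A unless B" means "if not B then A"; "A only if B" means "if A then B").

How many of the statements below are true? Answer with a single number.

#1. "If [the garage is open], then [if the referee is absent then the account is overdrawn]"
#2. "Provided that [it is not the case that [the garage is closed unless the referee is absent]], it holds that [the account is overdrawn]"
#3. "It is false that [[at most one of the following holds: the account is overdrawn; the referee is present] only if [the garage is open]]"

#1: Formalization: ~V -> (~R -> W)

~V = ~T = F
~R = ~T = F
~R -> W = F -> T = T
~V -> (~R -> W) = F -> T = T
Thus #1 is true.

#2: Parsed as ~(V | ~R) -> W

~R = ~T = F
V | ~R = T | F = T
~(V | ~R) = ~T = F
~(V | ~R) -> W = F -> T = T
So #2 is true.

#3: This is ~((W nand R) -> ~V).

W nand R = T nand T = F
~V = ~T = F
(W nand R) -> ~V = F -> F = T
~((W nand R) -> ~V) = ~T = F
Thus #3 is false.

True statements: 2 (#1, #2).

2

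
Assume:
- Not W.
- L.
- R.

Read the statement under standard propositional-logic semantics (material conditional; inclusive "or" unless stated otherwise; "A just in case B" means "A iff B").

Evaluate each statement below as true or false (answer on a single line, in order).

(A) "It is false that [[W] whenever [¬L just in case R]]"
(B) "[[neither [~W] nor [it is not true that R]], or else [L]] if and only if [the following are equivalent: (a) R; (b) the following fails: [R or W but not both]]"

(A): In symbols: ¬((¬L ↔ R) → W)

¬L = ¬T = F
¬L ↔ R = F ↔ T = F
(¬L ↔ R) → W = F → F = T
¬((¬L ↔ R) → W) = ¬T = F
Thus (A) is false.

(B): Formalization: ((¬W ↓ ¬R) ∨ L) ↔ (R ↔ ¬(R ⊕ W))

¬W = ¬F = T
¬R = ¬T = F
¬W ↓ ¬R = T ↓ F = F
(¬W ↓ ¬R) ∨ L = F ∨ T = T
R ⊕ W = T ⊕ F = T
¬(R ⊕ W) = ¬T = F
R ↔ ¬(R ⊕ W) = T ↔ F = F
((¬W ↓ ¬R) ∨ L) ↔ (R ↔ ¬(R ⊕ W)) = T ↔ F = F
Thus (B) is false.

(A) False; (B) False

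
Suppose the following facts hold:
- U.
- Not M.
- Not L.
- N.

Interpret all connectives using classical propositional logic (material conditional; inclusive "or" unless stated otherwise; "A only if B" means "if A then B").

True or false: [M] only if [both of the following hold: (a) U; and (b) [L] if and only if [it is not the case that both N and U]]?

In symbols: M -> (U and (L iff (N nand U)))

N nand U = True nand True = False
L iff (N nand U) = False iff False = True
U and (L iff (N nand U)) = True and True = True
M -> (U and (L iff (N nand U))) = False -> True = True

True.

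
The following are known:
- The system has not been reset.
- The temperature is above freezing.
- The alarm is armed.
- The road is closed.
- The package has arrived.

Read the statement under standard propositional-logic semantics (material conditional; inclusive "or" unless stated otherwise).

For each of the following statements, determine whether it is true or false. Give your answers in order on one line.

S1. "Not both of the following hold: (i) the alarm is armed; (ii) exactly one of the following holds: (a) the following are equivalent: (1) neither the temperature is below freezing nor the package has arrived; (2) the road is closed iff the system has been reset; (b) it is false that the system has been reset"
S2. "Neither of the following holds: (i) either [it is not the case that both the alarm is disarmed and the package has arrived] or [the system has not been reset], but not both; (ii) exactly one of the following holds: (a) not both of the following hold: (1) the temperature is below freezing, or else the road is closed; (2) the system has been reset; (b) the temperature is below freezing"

Let Q = "the alarm is armed" (T), W = "the temperature is below freezing" (F), P = "the package has arrived" (T), N = "the road is closed" (T), U = "the system has been reset" (F).

S1: Parsed as Q nand (((W nor P) <-> (N <-> U)) xor ~U)

W nor P = F nor T = F
N <-> U = T <-> F = F
(W nor P) <-> (N <-> U) = F <-> F = T
~U = ~F = T
((W nor P) <-> (N <-> U)) xor ~U = T xor T = F
Q nand (((W nor P) <-> (N <-> U)) xor ~U) = T nand F = T
Thus S1 is true.

S2: Formalization: ((~Q nand P) xor ~U) nor (((W | N) nand U) xor W)

~Q = ~T = F
~Q nand P = F nand T = T
~U = ~F = T
(~Q nand P) xor ~U = T xor T = F
W | N = F | T = T
(W | N) nand U = T nand F = T
((W | N) nand U) xor W = T xor F = T
((~Q nand P) xor ~U) nor (((W | N) nand U) xor W) = F nor T = F
Thus S2 is false.

S1 True / S2 False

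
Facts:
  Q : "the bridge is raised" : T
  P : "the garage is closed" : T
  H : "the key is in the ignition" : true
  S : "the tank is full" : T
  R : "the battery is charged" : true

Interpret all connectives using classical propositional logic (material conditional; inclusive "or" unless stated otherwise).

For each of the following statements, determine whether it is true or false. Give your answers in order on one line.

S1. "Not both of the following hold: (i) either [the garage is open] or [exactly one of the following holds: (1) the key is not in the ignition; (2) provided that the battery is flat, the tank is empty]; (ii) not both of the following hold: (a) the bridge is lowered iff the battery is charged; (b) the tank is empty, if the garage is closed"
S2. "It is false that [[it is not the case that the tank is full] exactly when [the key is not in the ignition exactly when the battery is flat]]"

S1: Parsed as (¬P ∨ (¬H ⊕ (¬R → ¬S))) ↑ ((¬Q ↔ R) ↑ (P → ¬S))

¬P = ¬T = F
¬H = ¬T = F
¬R = ¬T = F
¬S = ¬T = F
¬R → ¬S = F → F = T
¬H ⊕ (¬R → ¬S) = F ⊕ T = T
¬P ∨ (¬H ⊕ (¬R → ¬S)) = F ∨ T = T
¬Q = ¬T = F
¬Q ↔ R = F ↔ T = F
¬S = ¬T = F
P → ¬S = T → F = F
(¬Q ↔ R) ↑ (P → ¬S) = F ↑ F = T
(¬P ∨ (¬H ⊕ (¬R → ¬S))) ↑ ((¬Q ↔ R) ↑ (P → ¬S)) = T ↑ T = F
So S1 is false.

S2: Formalization: ¬(¬S ↔ (¬H ↔ ¬R))

¬S = ¬T = F
¬H = ¬T = F
¬R = ¬T = F
¬H ↔ ¬R = F ↔ F = T
¬S ↔ (¬H ↔ ¬R) = F ↔ T = F
¬(¬S ↔ (¬H ↔ ¬R)) = ¬F = T
So S2 is true.

S1 false, S2 true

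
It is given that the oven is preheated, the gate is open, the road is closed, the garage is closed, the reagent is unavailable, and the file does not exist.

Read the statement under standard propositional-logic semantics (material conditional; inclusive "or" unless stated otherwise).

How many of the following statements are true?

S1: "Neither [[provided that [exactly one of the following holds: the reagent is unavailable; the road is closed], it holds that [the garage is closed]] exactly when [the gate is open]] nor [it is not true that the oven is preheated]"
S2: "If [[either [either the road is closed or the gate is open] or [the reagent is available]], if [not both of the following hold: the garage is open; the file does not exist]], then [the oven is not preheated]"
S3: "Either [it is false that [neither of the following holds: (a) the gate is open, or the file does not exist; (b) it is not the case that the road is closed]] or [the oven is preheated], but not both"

Let U = "the reagent is available" (F), R = "the road is closed" (T), S = "the garage is closed" (T), Q = "the gate is open" (T), P = "the oven is preheated" (T), V = "the file exists" (F).

S1: Formalization: (((¬U ⊕ R) → S) ↔ Q) ↓ ¬P

¬U = ¬F = T
¬U ⊕ R = T ⊕ T = F
(¬U ⊕ R) → S = F → T = T
((¬U ⊕ R) → S) ↔ Q = T ↔ T = T
¬P = ¬T = F
(((¬U ⊕ R) → S) ↔ Q) ↓ ¬P = T ↓ F = F
Thus S1 is false.

S2: This is ((¬S ↑ ¬V) → ((R ∨ Q) ∨ U)) → ¬P.

¬S = ¬T = F
¬V = ¬F = T
¬S ↑ ¬V = F ↑ T = T
R ∨ Q = T ∨ T = T
(R ∨ Q) ∨ U = T ∨ F = T
(¬S ↑ ¬V) → ((R ∨ Q) ∨ U) = T → T = T
¬P = ¬T = F
((¬S ↑ ¬V) → ((R ∨ Q) ∨ U)) → ¬P = T → F = F
Thus S2 is false.

S3: Parsed as ¬((Q ∨ ¬V) ↓ ¬R) ⊕ P

¬V = ¬F = T
Q ∨ ¬V = T ∨ T = T
¬R = ¬T = F
(Q ∨ ¬V) ↓ ¬R = T ↓ F = F
¬((Q ∨ ¬V) ↓ ¬R) = ¬F = T
¬((Q ∨ ¬V) ↓ ¬R) ⊕ P = T ⊕ T = F
So S3 is false.

0 of the 3 statements are true (none).

0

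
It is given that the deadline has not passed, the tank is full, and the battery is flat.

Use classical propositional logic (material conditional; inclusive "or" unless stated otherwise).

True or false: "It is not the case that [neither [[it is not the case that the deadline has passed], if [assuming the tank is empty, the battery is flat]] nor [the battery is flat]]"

Let V = "the tank is full" (T), Q = "the battery is charged" (F), S = "the deadline has passed" (F).
In symbols: ~(((~V -> ~Q) -> ~S) nor ~Q)

~V = ~T = F
~Q = ~F = T
~V -> ~Q = F -> T = T
~S = ~F = T
(~V -> ~Q) -> ~S = T -> T = T
~Q = ~F = T
((~V -> ~Q) -> ~S) nor ~Q = T nor T = F
~(((~V -> ~Q) -> ~S) nor ~Q) = ~F = T

True.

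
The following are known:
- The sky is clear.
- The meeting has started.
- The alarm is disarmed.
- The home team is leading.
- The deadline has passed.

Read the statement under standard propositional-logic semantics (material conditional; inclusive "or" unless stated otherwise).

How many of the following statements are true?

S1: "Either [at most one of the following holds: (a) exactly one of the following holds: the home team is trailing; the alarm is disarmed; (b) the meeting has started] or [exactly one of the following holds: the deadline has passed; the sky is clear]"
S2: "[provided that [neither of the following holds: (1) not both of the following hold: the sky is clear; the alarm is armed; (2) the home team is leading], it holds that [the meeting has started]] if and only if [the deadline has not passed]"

0

Let S = "the home team is leading" (T), K = "the alarm is armed" (F), Q = "the meeting has started" (T), H = "the deadline has passed" (T), N = "the sky is overcast" (F).

S1: Formalization: ((¬S ⊕ ¬K) ↑ Q) ∨ (H ⊕ ¬N)

¬S = ¬T = F
¬K = ¬F = T
¬S ⊕ ¬K = F ⊕ T = T
(¬S ⊕ ¬K) ↑ Q = T ↑ T = F
¬N = ¬F = T
H ⊕ ¬N = T ⊕ T = F
((¬S ⊕ ¬K) ↑ Q) ∨ (H ⊕ ¬N) = F ∨ F = F
Hence S1 is false.

S2: This is (((¬N ↑ K) ↓ S) → Q) ↔ ¬H.

¬N = ¬F = T
¬N ↑ K = T ↑ F = T
(¬N ↑ K) ↓ S = T ↓ T = F
((¬N ↑ K) ↓ S) → Q = F → T = T
¬H = ¬T = F
(((¬N ↑ K) ↓ S) → Q) ↔ ¬H = T ↔ F = F
Hence S2 is false.

Count: 0.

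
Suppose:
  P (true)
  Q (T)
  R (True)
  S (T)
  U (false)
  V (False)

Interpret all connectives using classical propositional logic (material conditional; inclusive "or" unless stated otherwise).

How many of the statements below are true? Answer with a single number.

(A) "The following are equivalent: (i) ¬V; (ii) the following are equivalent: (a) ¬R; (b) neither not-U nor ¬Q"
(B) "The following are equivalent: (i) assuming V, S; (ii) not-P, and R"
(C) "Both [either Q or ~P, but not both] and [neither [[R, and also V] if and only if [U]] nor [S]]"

(A): Parsed as not V iff (not R iff (not U nor not Q))

not V = not False = True
not R = not True = False
not U = not False = True
not Q = not True = False
not U nor not Q = True nor False = False
not R iff (not U nor not Q) = False iff False = True
not V iff (not R iff (not U nor not Q)) = True iff True = True
Hence (A) is true.

(B): This is (V -> S) iff (not P and R).

V -> S = False -> True = True
not P = not True = False
not P and R = False and True = False
(V -> S) iff (not P and R) = True iff False = False
Thus (B) is false.

(C): Formalization: (Q xor not P) and (((R and V) iff U) nor S)

not P = not True = False
Q xor not P = True xor False = True
R and V = True and False = False
(R and V) iff U = False iff False = True
((R and V) iff U) nor S = True nor True = False
(Q xor not P) and (((R and V) iff U) nor S) = True and False = False
Hence (C) is false.

1 of the 3 statements is true.

1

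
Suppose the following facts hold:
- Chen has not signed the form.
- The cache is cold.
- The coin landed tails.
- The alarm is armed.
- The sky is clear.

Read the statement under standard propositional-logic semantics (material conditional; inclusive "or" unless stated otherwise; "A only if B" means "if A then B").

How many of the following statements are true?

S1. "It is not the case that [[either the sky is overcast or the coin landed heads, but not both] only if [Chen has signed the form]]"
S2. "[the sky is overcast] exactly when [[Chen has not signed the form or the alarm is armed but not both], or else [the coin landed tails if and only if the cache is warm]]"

Let R = "the sky is overcast" (False), V = "the coin landed heads" (False), N = "Chen has signed the form" (False), L = "the alarm is armed" (True), D = "the cache is warm" (False).

S1: In symbols: not ((R xor V) -> N)

R xor V = False xor False = False
(R xor V) -> N = False -> False = True
not ((R xor V) -> N) = not True = False
Hence S1 is false.

S2: In symbols: R iff ((not N xor L) or (not V iff D))

not N = not False = True
not N xor L = True xor True = False
not V = not False = True
not V iff D = True iff False = False
(not N xor L) or (not V iff D) = False or False = False
R iff ((not N xor L) or (not V iff D)) = False iff False = True
Hence S2 is true.

1 of the 2 statements is true (S2).

1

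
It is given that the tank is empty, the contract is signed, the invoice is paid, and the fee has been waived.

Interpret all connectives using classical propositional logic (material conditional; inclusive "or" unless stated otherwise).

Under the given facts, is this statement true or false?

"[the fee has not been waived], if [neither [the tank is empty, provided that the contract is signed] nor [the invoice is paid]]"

True

Let W = "the contract is signed" (True), H = "the tank is full" (False), G = "the invoice is paid" (True), M = "the fee has been waived" (True).
Formalization: ((W -> not H) nor G) -> not M

not H = not False = True
W -> not H = True -> True = True
(W -> not H) nor G = True nor True = False
not M = not True = False
((W -> not H) nor G) -> not M = False -> False = True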